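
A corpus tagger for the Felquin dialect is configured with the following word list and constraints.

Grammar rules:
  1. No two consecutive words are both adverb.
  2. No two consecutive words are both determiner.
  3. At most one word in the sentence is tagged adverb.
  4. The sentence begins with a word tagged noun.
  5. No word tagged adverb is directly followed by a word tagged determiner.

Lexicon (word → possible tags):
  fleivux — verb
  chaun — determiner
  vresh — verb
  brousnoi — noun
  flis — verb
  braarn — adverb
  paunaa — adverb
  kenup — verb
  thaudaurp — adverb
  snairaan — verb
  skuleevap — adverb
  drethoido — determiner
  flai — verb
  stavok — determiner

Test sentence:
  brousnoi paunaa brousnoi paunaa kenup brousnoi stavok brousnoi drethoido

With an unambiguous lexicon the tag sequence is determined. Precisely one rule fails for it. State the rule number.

3

Fixed tagging: noun adverb noun adverb verb noun determiner noun determiner.
Rule check: R1 ok, R2 ok, R3 fails, R4 ok, R5 ok.
Only rule 3 fails.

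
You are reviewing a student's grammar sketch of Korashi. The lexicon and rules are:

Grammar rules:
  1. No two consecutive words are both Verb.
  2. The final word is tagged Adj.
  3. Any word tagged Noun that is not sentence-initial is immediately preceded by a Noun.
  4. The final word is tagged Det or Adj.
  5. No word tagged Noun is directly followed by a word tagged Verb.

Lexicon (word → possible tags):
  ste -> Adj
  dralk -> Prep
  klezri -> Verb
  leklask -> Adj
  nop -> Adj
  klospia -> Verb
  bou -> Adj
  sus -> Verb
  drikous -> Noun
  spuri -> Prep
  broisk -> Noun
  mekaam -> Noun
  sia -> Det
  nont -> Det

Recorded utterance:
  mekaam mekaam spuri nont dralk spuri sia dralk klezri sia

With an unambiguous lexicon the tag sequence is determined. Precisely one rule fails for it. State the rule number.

Fixed tagging: Noun Noun Prep Det Prep Prep Det Prep Verb Det.
Applying the rules: R1 holds, R2 violated, R3 holds, R4 holds, R5 holds.
Only rule 2 fails.

2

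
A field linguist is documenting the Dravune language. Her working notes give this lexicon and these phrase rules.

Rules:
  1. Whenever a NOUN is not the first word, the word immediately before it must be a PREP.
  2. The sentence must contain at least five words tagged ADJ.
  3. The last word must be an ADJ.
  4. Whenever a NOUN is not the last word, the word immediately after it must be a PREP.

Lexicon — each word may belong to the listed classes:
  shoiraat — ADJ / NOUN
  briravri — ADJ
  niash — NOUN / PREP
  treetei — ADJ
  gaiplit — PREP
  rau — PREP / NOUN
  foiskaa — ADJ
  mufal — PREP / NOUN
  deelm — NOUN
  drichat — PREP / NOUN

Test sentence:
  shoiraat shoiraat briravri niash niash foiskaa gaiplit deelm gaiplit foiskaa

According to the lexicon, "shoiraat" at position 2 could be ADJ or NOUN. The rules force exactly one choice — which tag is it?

Candidates per position — 1:shoiraat {ADJ,NOUN}; 2:shoiraat {ADJ,NOUN}; 3:briravri {ADJ}; 4:niash {NOUN,PREP}; 5:niash {NOUN,PREP}; 6:foiskaa {ADJ}; 7:gaiplit {PREP}; 8:deelm {NOUN}; 9:gaiplit {PREP}; 10:foiskaa {ADJ}.
At position 1, choosing NOUN makes rule 2 impossible to satisfy; hence ADJ.
At position 2, choosing NOUN makes rule 1 impossible to satisfy; hence ADJ.
At position 4, choosing NOUN makes rule 1 impossible to satisfy; hence PREP.
At position 5, choosing NOUN makes rule 4 impossible to satisfy; hence PREP.
The only consistent sequence is: ADJ ADJ ADJ PREP PREP ADJ PREP NOUN PREP ADJ.
Checking: rule 1 ok; rule 2 ok; rule 3 ok; rule 4 ok.

ADJ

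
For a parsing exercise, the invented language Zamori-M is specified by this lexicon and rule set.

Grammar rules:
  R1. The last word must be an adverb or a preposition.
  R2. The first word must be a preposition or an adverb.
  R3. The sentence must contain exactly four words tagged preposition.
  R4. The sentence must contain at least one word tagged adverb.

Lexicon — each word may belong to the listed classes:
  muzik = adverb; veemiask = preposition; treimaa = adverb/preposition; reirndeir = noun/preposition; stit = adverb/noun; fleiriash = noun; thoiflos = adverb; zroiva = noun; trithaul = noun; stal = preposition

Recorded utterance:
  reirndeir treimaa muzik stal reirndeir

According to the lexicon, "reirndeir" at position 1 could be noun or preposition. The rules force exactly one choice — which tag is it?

Candidates per position — 1:reirndeir {noun,preposition}; 2:treimaa {adverb,preposition}; 3:muzik {adverb}; 4:stal {preposition}; 5:reirndeir {noun,preposition}.
Word 1 cannot be noun — rule 2 would then fail for every completion. It is preposition.
Word 2 cannot be adverb — rule 3 would then fail for every completion. It is preposition.
Word 5 cannot be noun — rule 1 would then fail for every completion. It is preposition.
That leaves exactly one tagging: preposition preposition adverb preposition preposition.
Check: rule 1 ok; rule 2 ok; rule 3 ok; rule 4 ok.

preposition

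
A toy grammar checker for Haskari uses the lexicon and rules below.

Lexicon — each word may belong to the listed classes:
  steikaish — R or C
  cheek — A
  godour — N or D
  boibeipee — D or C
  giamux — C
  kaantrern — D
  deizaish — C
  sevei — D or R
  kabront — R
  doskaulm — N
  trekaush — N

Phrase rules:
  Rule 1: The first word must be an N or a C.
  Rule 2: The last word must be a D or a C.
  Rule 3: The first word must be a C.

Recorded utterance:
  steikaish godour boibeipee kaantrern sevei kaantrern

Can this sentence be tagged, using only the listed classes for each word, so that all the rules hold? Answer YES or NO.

Candidates per position — 1:steikaish {R,C}; 2:godour {N,D}; 3:boibeipee {D,C}; 4:kaantrern {D}; 5:sevei {D,R}; 6:kaantrern {D}.
One satisfying assignment: C N C D D D.
Rule-by-rule: rule 1 ✓; rule 2 ✓; rule 3 ✓.

YES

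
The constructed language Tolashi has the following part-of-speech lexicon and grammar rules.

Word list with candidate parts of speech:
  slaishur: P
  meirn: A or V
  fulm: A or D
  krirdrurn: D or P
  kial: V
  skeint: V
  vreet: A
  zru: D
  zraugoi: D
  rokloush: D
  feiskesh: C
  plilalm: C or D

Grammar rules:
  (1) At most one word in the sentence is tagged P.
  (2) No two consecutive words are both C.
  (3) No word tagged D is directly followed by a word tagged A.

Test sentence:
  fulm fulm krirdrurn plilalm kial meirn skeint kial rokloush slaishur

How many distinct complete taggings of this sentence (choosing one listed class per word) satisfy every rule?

Candidates per position — 1:fulm {A,D}; 2:fulm {A,D}; 3:krirdrurn {D,P}; 4:plilalm {C,D}; 5:kial {V}; 6:meirn {A,V}; 7:skeint {V}; 8:kial {V}; 9:rokloush {D}; 10:slaishur {P}.
There are 32 candidate sequences in total.
Checking each against the rules leaves 12 sequences.
Count = 12.

12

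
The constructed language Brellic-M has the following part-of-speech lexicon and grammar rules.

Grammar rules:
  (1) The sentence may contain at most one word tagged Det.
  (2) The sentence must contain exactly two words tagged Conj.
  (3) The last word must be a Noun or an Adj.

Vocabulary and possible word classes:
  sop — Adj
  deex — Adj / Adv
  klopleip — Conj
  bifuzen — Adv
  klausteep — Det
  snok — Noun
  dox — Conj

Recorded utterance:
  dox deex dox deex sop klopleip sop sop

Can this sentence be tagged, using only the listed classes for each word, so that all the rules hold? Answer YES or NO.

NO

Candidates per position — 1:dox {Conj}; 2:deex {Adj,Adv}; 3:dox {Conj}; 4:deex {Adj,Adv}; 5:sop {Adj}; 6:klopleip {Conj}; 7:sop {Adj}; 8:sop {Adj}.
Rule 2 cannot be satisfied by any choice of tags from the lexicon.
So there is no consistent tagging.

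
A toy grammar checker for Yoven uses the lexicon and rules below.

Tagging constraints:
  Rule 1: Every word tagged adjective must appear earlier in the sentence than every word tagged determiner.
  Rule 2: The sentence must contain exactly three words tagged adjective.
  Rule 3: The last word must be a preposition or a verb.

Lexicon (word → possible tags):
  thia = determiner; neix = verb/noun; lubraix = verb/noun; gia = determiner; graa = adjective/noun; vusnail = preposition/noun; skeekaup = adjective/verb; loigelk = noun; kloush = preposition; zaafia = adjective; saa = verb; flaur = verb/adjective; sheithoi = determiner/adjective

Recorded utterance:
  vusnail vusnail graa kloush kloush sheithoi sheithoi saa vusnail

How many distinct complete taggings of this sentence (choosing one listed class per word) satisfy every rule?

4

Candidates per position — 1:vusnail {preposition,noun}; 2:vusnail {preposition,noun}; 3:graa {adjective,noun}; 4:kloush {preposition}; 5:kloush {preposition}; 6:sheithoi {determiner,adjective}; 7:sheithoi {determiner,adjective}; 8:saa {verb}; 9:vusnail {preposition,noun}.
There are 64 candidate sequences in total.
The sequences that satisfy every rule: preposition preposition adjective preposition preposition adjective adjective verb preposition; preposition noun adjective preposition preposition adjective adjective verb preposition; noun preposition adjective preposition preposition adjective adjective verb preposition; noun noun adjective preposition preposition adjective adjective verb preposition.
Count = 4.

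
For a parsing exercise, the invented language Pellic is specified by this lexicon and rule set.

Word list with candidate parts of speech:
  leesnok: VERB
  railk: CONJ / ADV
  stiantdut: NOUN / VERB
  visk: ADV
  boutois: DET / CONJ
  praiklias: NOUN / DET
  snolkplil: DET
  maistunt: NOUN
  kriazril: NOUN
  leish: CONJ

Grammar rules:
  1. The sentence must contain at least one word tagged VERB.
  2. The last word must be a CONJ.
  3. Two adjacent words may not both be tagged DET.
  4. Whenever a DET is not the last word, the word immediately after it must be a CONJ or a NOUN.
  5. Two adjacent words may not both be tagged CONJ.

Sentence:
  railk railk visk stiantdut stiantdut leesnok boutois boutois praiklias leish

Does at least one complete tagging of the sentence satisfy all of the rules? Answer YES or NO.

Candidates per position — 1:railk {CONJ,ADV}; 2:railk {CONJ,ADV}; 3:visk {ADV}; 4:stiantdut {NOUN,VERB}; 5:stiantdut {NOUN,VERB}; 6:leesnok {VERB}; 7:boutois {DET,CONJ}; 8:boutois {DET,CONJ}; 9:praiklias {NOUN,DET}; 10:leish {CONJ}.
One satisfying assignment: ADV CONJ ADV VERB VERB VERB DET CONJ NOUN CONJ.
Check: rule 1 holds; rule 2 holds; rule 3 holds; rule 4 holds; rule 5 holds.

YES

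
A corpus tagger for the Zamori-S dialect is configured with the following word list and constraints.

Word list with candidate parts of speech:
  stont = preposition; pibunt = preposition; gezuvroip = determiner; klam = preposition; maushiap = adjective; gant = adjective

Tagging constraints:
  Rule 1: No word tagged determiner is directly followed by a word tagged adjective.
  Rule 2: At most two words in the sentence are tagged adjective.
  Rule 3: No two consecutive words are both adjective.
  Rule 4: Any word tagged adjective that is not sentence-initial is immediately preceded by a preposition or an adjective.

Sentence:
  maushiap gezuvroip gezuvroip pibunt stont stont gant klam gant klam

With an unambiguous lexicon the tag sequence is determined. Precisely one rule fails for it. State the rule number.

2

Fixed tagging: adjective determiner determiner preposition preposition preposition adjective preposition adjective preposition.
Checking each rule: R1 holds, R2 violated, R3 holds, R4 holds.
Only rule 2 fails.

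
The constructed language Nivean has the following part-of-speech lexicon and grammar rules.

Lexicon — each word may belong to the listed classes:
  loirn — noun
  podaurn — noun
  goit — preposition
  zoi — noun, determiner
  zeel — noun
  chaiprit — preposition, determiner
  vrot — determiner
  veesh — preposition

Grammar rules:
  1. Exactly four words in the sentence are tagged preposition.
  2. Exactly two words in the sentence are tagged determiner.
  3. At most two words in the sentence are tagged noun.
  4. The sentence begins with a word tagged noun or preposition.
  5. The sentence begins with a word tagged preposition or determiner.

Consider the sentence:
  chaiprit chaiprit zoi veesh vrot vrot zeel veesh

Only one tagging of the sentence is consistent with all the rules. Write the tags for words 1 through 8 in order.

preposition preposition noun preposition determiner determiner noun preposition

Candidates per position — 1:chaiprit {preposition,determiner}; 2:chaiprit {preposition,determiner}; 3:zoi {noun,determiner}; 4:veesh {preposition}; 5:vrot {determiner}; 6:vrot {determiner}; 7:zeel {noun}; 8:veesh {preposition}.
Word 1 cannot be determiner — rule 1 would then fail for every completion. It is preposition.
Word 2 cannot be determiner — rule 1 would then fail for every completion. It is preposition.
Word 3 cannot be determiner — rule 2 would then fail for every completion. It is noun.
So the tagging must be: preposition preposition noun preposition determiner determiner noun preposition.
Check: rule 1 holds; rule 2 holds; rule 3 holds; rule 4 holds; rule 5 holds.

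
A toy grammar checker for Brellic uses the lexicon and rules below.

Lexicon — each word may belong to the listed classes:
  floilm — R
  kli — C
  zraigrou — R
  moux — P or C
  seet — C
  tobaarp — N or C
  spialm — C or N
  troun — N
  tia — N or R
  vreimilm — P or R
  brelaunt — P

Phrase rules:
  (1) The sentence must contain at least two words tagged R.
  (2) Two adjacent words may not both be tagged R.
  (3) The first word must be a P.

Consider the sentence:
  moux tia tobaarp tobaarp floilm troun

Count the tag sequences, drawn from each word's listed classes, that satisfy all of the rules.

Candidates per position — 1:moux {P,C}; 2:tia {N,R}; 3:tobaarp {N,C}; 4:tobaarp {N,C}; 5:floilm {R}; 6:troun {N}.
There are 16 candidate sequences in total.
The sequences that satisfy every rule: P R N N R N; P R N C R N; P R C N R N; P R C C R N.
Count = 4.

4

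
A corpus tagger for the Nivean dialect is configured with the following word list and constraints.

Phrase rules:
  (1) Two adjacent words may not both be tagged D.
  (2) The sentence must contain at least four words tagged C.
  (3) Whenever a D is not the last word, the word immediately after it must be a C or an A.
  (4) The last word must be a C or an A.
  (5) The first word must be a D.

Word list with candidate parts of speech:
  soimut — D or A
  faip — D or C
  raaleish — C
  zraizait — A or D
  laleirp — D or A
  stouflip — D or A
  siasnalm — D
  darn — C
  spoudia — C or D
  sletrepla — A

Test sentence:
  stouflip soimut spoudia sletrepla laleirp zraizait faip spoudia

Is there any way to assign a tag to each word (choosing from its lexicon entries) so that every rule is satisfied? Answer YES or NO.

Candidates per position — 1:stouflip {D,A}; 2:soimut {D,A}; 3:spoudia {C,D}; 4:sletrepla {A}; 5:laleirp {D,A}; 6:zraizait {A,D}; 7:faip {D,C}; 8:spoudia {C,D}.
Rule 2 cannot be satisfied by any choice of tags from the lexicon.
So there is no consistent tagging.

NO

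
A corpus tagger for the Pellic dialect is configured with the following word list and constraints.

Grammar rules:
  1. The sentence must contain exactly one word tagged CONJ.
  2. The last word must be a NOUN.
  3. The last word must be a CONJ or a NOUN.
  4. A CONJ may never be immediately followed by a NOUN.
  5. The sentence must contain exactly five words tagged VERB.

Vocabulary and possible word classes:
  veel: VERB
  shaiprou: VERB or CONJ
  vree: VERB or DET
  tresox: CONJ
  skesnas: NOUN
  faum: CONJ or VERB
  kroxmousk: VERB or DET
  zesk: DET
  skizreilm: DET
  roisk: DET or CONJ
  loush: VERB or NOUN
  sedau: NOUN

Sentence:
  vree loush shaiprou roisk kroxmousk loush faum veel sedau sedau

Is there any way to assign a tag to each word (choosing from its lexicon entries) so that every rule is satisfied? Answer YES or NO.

Candidates per position — 1:vree {VERB,DET}; 2:loush {VERB,NOUN}; 3:shaiprou {VERB,CONJ}; 4:roisk {DET,CONJ}; 5:kroxmousk {VERB,DET}; 6:loush {VERB,NOUN}; 7:faum {CONJ,VERB}; 8:veel {VERB}; 9:sedau {NOUN}; 10:sedau {NOUN}.
One satisfying assignment: VERB NOUN CONJ DET VERB VERB VERB VERB NOUN NOUN.
Checking: rule 1 holds; rule 2 holds; rule 3 holds; rule 4 holds; rule 5 holds.

YES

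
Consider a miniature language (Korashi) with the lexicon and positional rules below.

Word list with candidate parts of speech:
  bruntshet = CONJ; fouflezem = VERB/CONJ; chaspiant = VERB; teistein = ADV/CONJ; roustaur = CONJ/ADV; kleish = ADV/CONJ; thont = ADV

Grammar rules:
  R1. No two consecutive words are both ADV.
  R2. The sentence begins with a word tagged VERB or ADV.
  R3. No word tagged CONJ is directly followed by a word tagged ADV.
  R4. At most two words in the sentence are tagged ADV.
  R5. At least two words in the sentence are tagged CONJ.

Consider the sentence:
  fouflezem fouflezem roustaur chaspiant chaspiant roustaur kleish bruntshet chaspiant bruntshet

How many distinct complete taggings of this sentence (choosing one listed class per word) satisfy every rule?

6

Candidates per position — 1:fouflezem {VERB,CONJ}; 2:fouflezem {VERB,CONJ}; 3:roustaur {CONJ,ADV}; 4:chaspiant {VERB}; 5:chaspiant {VERB}; 6:roustaur {CONJ,ADV}; 7:kleish {ADV,CONJ}; 8:bruntshet {CONJ}; 9:chaspiant {VERB}; 10:bruntshet {CONJ}.
There are 32 candidate sequences in total.
Checking each against the rules leaves 6 sequences.
Count = 6.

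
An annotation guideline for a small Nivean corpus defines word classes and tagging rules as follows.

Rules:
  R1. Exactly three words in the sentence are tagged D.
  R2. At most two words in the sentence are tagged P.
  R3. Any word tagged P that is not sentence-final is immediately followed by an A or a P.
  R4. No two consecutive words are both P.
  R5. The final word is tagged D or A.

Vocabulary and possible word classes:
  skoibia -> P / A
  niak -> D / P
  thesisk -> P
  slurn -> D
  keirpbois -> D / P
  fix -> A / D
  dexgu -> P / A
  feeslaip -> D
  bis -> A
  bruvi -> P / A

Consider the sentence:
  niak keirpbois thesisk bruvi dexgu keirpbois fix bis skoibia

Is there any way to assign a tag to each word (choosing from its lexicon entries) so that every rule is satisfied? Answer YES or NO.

YES

Candidates per position — 1:niak {D,P}; 2:keirpbois {D,P}; 3:thesisk {P}; 4:bruvi {P,A}; 5:dexgu {P,A}; 6:keirpbois {D,P}; 7:fix {A,D}; 8:bis {A}; 9:skoibia {P,A}.
One satisfying assignment: D D P A A D A A A.
Rule-by-rule: rule 1 holds; rule 2 holds; rule 3 holds; rule 4 holds; rule 5 holds.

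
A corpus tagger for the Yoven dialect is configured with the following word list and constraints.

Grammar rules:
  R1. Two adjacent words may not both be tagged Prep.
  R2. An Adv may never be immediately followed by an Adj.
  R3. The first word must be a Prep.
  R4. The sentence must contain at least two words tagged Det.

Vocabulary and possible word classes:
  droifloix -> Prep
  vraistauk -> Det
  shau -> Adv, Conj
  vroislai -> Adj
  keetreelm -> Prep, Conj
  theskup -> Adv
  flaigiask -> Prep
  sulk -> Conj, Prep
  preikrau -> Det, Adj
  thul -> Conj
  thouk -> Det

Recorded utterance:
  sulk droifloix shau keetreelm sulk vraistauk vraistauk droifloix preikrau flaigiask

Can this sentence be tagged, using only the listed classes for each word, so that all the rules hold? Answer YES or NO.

Candidates per position — 1:sulk {Conj,Prep}; 2:droifloix {Prep}; 3:shau {Adv,Conj}; 4:keetreelm {Prep,Conj}; 5:sulk {Conj,Prep}; 6:vraistauk {Det}; 7:vraistauk {Det}; 8:droifloix {Prep}; 9:preikrau {Det,Adj}; 10:flaigiask {Prep}.
Every candidate sequence violates at least one rule; no consistent tagging exists.

NO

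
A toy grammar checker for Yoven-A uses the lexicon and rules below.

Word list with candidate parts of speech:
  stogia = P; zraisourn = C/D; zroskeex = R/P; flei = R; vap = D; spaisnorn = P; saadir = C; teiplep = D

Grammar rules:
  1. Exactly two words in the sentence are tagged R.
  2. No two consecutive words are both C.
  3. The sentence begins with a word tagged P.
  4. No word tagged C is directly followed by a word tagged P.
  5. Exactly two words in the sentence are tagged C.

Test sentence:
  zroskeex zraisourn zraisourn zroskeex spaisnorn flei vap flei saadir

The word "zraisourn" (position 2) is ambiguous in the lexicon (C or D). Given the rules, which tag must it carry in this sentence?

Candidates per position — 1:zroskeex {R,P}; 2:zraisourn {C,D}; 3:zraisourn {C,D}; 4:zroskeex {R,P}; 5:spaisnorn {P}; 6:flei {R}; 7:vap {D}; 8:flei {R}; 9:saadir {C}.
At position 1, choosing R makes rule 1 impossible to satisfy; hence P.
At position 4, choosing R makes rule 1 impossible to satisfy; hence P.
At position 3, choosing C makes rule 4 impossible to satisfy; hence D.
At position 2, choosing D makes rule 5 impossible to satisfy; hence C.
So the tagging must be: P C D P P R D R C.
Rule-by-rule: rule 1 ok; rule 2 ok; rule 3 ok; rule 4 ok; rule 5 ok.

C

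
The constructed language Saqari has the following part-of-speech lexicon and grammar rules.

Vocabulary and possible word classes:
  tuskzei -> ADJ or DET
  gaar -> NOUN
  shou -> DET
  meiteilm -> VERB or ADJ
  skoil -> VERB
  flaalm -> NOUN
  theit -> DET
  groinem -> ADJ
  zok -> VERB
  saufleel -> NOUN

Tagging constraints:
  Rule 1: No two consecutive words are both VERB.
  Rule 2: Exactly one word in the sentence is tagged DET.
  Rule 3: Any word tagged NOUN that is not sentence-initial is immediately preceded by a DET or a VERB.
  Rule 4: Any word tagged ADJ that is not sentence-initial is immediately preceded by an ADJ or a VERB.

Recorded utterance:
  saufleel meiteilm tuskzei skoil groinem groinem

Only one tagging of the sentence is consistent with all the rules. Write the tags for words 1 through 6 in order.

NOUN VERB DET VERB ADJ ADJ

Candidates per position — 1:saufleel {NOUN}; 2:meiteilm {VERB,ADJ}; 3:tuskzei {ADJ,DET}; 4:skoil {VERB}; 5:groinem {ADJ}; 6:groinem {ADJ}.
Word 2 cannot be ADJ — rule 4 would then fail for every completion. It is VERB.
Word 3 cannot be ADJ — rule 2 would then fail for every completion. It is DET.
So the tagging must be: NOUN VERB DET VERB ADJ ADJ.
Checking: rule 1 satisfied; rule 2 satisfied; rule 3 satisfied; rule 4 satisfied.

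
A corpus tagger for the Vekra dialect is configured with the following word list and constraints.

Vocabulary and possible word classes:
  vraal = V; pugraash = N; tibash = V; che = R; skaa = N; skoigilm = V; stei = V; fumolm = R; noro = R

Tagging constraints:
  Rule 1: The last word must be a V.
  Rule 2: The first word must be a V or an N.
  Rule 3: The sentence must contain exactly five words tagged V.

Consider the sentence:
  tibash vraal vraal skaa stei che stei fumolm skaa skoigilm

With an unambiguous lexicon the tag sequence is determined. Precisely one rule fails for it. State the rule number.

3

Fixed tagging: V V V N V R V R N V.
Applying the rules: R1 pass, R2 pass, R3 fail.
Only rule 3 fails.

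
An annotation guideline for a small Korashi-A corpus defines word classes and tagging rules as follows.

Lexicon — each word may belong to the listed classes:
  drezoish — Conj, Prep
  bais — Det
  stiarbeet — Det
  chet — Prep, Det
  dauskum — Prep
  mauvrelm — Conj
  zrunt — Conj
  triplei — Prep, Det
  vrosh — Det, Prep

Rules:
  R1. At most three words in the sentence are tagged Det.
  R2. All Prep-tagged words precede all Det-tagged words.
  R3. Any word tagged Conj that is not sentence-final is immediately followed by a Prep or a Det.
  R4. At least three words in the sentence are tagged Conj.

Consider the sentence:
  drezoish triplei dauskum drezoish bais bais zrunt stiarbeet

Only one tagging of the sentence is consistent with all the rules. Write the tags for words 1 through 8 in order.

Candidates per position — 1:drezoish {Conj,Prep}; 2:triplei {Prep,Det}; 3:dauskum {Prep}; 4:drezoish {Conj,Prep}; 5:bais {Det}; 6:bais {Det}; 7:zrunt {Conj}; 8:stiarbeet {Det}.
At position 1, choosing Prep makes rule 4 impossible to satisfy; hence Conj.
At position 2, choosing Det makes rule 1 impossible to satisfy; hence Prep.
At position 4, choosing Prep makes rule 4 impossible to satisfy; hence Conj.
So the tagging must be: Conj Prep Prep Conj Det Det Conj Det.
Checking: rule 1 holds; rule 2 holds; rule 3 holds; rule 4 holds.

Conj Prep Prep Conj Det Det Conj Det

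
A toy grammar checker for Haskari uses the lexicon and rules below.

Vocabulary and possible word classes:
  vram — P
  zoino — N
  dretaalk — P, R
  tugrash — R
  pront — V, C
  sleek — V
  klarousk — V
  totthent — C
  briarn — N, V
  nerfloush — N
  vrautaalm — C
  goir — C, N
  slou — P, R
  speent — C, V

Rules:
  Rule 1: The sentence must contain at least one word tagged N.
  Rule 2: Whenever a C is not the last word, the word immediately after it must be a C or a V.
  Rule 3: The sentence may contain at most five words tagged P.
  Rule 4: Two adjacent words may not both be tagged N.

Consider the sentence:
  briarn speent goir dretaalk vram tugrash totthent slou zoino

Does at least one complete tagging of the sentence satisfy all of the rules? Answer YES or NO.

NO

Candidates per position — 1:briarn {N,V}; 2:speent {C,V}; 3:goir {C,N}; 4:dretaalk {P,R}; 5:vram {P}; 6:tugrash {R}; 7:totthent {C}; 8:slou {P,R}; 9:zoino {N}.
Rule 2 cannot be satisfied by any choice of tags from the lexicon.
So there is no consistent tagging.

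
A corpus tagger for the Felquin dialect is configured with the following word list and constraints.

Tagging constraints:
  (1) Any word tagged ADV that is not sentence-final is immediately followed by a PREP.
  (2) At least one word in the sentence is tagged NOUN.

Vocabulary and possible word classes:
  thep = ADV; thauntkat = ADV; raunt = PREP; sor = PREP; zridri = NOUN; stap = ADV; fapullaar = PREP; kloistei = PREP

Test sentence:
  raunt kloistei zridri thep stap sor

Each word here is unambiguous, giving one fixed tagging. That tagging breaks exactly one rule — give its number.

Fixed tagging: PREP PREP NOUN ADV ADV PREP.
Applying the rules: R1 ✗, R2 ✓.
Only rule 1 fails.

1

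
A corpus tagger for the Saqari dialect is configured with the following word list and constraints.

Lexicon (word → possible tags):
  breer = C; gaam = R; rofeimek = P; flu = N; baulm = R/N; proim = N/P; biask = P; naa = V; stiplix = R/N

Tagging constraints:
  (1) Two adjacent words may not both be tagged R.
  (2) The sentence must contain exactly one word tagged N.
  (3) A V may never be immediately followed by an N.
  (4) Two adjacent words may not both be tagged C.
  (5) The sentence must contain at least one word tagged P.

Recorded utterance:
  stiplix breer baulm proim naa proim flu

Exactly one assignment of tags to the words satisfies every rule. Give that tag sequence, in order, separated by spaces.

Candidates per position — 1:stiplix {R,N}; 2:breer {C}; 3:baulm {R,N}; 4:proim {N,P}; 5:naa {V}; 6:proim {N,P}; 7:flu {N}.
Position 1: tagging it N would leave rule 2 unsatisfiable, so it must be R.
Position 3: tagging it N would leave rule 2 unsatisfiable, so it must be R.
Position 4: tagging it N would leave rule 2 unsatisfiable, so it must be P.
Position 6: tagging it N would leave rule 2 unsatisfiable, so it must be P.
The only consistent sequence is: R C R P V P N.
Check: rule 1 ok; rule 2 ok; rule 3 ok; rule 4 ok; rule 5 ok.

R C R P V P N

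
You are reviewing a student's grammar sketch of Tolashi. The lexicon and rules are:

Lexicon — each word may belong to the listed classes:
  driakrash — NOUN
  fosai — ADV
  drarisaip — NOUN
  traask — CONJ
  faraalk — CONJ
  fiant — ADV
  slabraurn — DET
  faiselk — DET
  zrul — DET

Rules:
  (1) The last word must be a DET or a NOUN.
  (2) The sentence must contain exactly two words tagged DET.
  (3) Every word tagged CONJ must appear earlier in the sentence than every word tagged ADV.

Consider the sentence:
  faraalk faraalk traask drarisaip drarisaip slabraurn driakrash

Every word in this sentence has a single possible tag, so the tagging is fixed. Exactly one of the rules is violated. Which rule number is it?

2

Fixed tagging: CONJ CONJ CONJ NOUN NOUN DET NOUN.
Checking each rule: R1 ✓, R2 ✗, R3 ✓.
Only rule 2 fails.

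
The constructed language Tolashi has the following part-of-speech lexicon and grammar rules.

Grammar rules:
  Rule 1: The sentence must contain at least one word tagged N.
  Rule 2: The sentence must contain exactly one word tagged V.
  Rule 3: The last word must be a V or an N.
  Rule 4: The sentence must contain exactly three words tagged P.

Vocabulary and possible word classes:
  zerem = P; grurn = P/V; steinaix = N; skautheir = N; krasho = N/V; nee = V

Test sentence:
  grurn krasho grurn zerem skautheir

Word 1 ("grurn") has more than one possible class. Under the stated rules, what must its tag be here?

Candidates per position — 1:grurn {P,V}; 2:krasho {N,V}; 3:grurn {P,V}; 4:zerem {P}; 5:skautheir {N}.
If word 1 were V, no tagging could satisfy rule 4; so word 1 is P.
If word 3 were V, no tagging could satisfy rule 4; so word 3 is P.
If word 2 were N, no tagging could satisfy rule 2; so word 2 is V.
That leaves exactly one tagging: P V P P N.
Checking: rule 1 satisfied; rule 2 satisfied; rule 3 satisfied; rule 4 satisfied.

P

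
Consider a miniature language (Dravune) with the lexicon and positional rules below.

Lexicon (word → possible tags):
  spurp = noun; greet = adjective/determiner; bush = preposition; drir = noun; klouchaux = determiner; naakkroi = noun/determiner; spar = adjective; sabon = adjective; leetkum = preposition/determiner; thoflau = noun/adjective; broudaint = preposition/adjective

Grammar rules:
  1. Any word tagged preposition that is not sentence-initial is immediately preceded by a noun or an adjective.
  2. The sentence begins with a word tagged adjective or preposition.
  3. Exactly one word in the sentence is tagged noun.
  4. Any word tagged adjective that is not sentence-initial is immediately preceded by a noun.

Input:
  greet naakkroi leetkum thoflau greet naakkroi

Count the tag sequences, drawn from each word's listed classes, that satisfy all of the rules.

Candidates per position — 1:greet {adjective,determiner}; 2:naakkroi {noun,determiner}; 3:leetkum {preposition,determiner}; 4:thoflau {noun,adjective}; 5:greet {adjective,determiner}; 6:naakkroi {noun,determiner}.
There are 64 candidate sequences in total.
The sequences that satisfy every rule: adjective determiner determiner noun adjective determiner; adjective determiner determiner noun determiner determiner.
Count = 2.

2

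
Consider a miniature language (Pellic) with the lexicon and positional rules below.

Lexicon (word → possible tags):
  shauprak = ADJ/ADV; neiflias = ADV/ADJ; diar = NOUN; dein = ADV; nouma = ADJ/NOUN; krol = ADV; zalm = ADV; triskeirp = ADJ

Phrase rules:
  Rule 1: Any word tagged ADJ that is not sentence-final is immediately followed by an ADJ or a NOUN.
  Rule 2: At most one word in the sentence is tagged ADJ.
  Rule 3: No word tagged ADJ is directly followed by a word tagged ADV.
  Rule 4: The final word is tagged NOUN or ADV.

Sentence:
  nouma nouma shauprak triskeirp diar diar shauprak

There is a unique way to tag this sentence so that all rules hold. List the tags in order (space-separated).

NOUN NOUN ADV ADJ NOUN NOUN ADV

Candidates per position — 1:nouma {ADJ,NOUN}; 2:nouma {ADJ,NOUN}; 3:shauprak {ADJ,ADV}; 4:triskeirp {ADJ}; 5:diar {NOUN}; 6:diar {NOUN}; 7:shauprak {ADJ,ADV}.
At position 1, choosing ADJ makes rule 2 impossible to satisfy; hence NOUN.
At position 2, choosing ADJ makes rule 2 impossible to satisfy; hence NOUN.
At position 3, choosing ADJ makes rule 2 impossible to satisfy; hence ADV.
At position 7, choosing ADJ makes rule 2 impossible to satisfy; hence ADV.
The only consistent sequence is: NOUN NOUN ADV ADJ NOUN NOUN ADV.
Verifying each rule — rule 1 ok; rule 2 ok; rule 3 ok; rule 4 ok.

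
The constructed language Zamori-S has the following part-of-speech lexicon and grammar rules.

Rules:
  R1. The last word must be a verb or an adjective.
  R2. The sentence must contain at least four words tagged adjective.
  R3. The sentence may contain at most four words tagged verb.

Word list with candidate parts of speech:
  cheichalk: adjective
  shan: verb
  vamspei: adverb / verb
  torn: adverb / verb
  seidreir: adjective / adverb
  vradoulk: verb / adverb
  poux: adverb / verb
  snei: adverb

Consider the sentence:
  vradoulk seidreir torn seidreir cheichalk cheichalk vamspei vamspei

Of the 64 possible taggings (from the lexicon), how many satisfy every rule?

Candidates per position — 1:vradoulk {verb,adverb}; 2:seidreir {adjective,adverb}; 3:torn {adverb,verb}; 4:seidreir {adjective,adverb}; 5:cheichalk {adjective}; 6:cheichalk {adjective}; 7:vamspei {adverb,verb}; 8:vamspei {adverb,verb}.
There are 64 candidate sequences in total.
Checking each against the rules leaves 8 sequences.
Count = 8.

8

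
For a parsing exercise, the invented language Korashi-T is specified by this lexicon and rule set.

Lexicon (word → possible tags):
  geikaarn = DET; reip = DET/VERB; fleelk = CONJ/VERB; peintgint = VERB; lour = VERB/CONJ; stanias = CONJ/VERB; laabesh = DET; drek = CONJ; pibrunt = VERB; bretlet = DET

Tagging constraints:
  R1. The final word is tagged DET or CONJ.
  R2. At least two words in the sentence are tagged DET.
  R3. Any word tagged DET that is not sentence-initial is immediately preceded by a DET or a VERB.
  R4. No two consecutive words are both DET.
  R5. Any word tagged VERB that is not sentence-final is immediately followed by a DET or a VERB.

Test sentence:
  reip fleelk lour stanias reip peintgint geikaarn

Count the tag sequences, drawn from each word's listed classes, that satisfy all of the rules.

8

Candidates per position — 1:reip {DET,VERB}; 2:fleelk {CONJ,VERB}; 3:lour {VERB,CONJ}; 4:stanias {CONJ,VERB}; 5:reip {DET,VERB}; 6:peintgint {VERB}; 7:geikaarn {DET}.
There are 32 candidate sequences in total.
Checking each against the rules leaves 8 sequences.
Count = 8.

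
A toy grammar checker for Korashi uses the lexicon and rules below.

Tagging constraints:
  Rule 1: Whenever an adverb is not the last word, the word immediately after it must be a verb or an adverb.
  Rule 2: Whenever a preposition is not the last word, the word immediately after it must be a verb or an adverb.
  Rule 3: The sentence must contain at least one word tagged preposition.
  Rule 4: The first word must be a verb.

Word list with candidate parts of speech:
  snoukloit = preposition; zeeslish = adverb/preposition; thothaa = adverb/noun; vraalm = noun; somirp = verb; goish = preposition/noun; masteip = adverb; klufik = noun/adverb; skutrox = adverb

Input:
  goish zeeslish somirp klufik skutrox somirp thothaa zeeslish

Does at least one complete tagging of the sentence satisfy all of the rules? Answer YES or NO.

Candidates per position — 1:goish {preposition,noun}; 2:zeeslish {adverb,preposition}; 3:somirp {verb}; 4:klufik {noun,adverb}; 5:skutrox {adverb}; 6:somirp {verb}; 7:thothaa {adverb,noun}; 8:zeeslish {adverb,preposition}.
Rule 4 cannot be satisfied by any choice of tags from the lexicon.
So there is no consistent tagging.

NO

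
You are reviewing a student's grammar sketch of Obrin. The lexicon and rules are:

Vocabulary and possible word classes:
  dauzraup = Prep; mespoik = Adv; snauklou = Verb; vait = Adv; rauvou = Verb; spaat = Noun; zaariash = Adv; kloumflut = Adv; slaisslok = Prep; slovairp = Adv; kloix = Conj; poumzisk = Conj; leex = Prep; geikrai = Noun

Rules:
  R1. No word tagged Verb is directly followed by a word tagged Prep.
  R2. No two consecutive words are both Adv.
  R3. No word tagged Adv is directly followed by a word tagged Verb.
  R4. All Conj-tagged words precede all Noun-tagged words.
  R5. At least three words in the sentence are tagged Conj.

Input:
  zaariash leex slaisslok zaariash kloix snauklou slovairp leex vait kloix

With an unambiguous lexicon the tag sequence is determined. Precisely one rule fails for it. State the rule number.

5

Fixed tagging: Adv Prep Prep Adv Conj Verb Adv Prep Adv Conj.
Checking each rule: R1 ok, R2 ok, R3 ok, R4 ok, R5 fails.
Only rule 5 fails.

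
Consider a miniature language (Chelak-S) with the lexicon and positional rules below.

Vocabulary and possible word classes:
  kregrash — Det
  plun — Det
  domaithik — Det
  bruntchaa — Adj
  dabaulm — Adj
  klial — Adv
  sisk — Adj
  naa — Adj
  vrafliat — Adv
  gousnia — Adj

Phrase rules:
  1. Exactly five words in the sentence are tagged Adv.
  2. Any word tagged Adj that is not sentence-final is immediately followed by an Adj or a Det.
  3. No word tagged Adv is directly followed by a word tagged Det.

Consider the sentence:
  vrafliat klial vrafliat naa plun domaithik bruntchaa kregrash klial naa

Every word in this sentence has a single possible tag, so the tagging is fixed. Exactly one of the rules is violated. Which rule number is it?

Fixed tagging: Adv Adv Adv Adj Det Det Adj Det Adv Adj.
Checking each rule: R1 fails, R2 ok, R3 ok.
Only rule 1 fails.

1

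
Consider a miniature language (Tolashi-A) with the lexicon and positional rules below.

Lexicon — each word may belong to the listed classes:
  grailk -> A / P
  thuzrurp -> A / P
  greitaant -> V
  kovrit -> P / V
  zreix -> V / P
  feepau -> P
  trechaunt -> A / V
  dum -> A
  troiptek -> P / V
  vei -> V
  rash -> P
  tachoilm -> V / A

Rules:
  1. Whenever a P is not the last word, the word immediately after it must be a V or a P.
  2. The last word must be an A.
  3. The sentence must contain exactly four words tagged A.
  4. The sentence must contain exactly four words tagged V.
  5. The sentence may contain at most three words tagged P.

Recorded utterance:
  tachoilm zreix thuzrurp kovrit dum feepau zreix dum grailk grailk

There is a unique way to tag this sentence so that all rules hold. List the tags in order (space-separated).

Candidates per position — 1:tachoilm {V,A}; 2:zreix {V,P}; 3:thuzrurp {A,P}; 4:kovrit {P,V}; 5:dum {A}; 6:feepau {P}; 7:zreix {V,P}; 8:dum {A}; 9:grailk {A,P}; 10:grailk {A,P}.
Position 1: tagging it A would leave rule 4 unsatisfiable, so it must be V.
Position 2: tagging it P would leave rule 4 unsatisfiable, so it must be V.
Position 4: tagging it P would leave rule 1 unsatisfiable, so it must be V.
Position 7: tagging it P would leave rule 1 unsatisfiable, so it must be V.
Position 10: tagging it P would leave rule 2 unsatisfiable, so it must be A.
Position 9: tagging it P would leave rule 1 unsatisfiable, so it must be A.
Position 3: tagging it A would leave rule 3 unsatisfiable, so it must be P.
That leaves exactly one tagging: V V P V A P V A A A.
Rule-by-rule: rule 1 ok; rule 2 ok; rule 3 ok; rule 4 ok; rule 5 ok.

V V P V A P V A A A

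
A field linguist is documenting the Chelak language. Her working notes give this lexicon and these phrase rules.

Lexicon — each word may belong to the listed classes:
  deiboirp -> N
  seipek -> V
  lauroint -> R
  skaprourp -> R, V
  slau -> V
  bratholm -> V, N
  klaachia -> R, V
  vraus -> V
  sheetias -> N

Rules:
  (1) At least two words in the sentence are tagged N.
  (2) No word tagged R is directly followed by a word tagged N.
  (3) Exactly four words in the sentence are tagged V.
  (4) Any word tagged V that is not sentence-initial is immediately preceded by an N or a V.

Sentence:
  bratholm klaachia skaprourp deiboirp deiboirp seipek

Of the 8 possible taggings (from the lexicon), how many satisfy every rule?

Candidates per position — 1:bratholm {V,N}; 2:klaachia {R,V}; 3:skaprourp {R,V}; 4:deiboirp {N}; 5:deiboirp {N}; 6:seipek {V}.
There are 8 candidate sequences in total.
The sequences that satisfy every rule: V V V N N V.
Count = 1.

1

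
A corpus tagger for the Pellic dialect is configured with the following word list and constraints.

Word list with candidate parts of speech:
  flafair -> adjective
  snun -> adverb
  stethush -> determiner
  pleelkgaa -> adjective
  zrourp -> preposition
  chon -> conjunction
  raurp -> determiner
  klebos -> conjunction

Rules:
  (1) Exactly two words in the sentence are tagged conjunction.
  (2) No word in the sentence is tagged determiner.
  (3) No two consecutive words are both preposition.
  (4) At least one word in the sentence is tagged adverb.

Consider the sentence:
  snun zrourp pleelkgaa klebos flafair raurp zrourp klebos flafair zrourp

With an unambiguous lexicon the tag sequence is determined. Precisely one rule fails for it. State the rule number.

2

Fixed tagging: adverb preposition adjective conjunction adjective determiner preposition conjunction adjective preposition.
Rule check: R1 ok, R2 fails, R3 ok, R4 ok.
Only rule 2 fails.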